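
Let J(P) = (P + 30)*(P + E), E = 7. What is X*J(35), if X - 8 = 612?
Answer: 1692600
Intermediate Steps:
X = 620 (X = 8 + 612 = 620)
J(P) = (7 + P)*(30 + P) (J(P) = (P + 30)*(P + 7) = (30 + P)*(7 + P) = (7 + P)*(30 + P))
X*J(35) = 620*(210 + 35² + 37*35) = 620*(210 + 1225 + 1295) = 620*2730 = 1692600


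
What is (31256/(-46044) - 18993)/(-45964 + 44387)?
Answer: 218636237/18152847 ≈ 12.044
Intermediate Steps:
(31256/(-46044) - 18993)/(-45964 + 44387) = (31256*(-1/46044) - 18993)/(-1577) = (-7814/11511 - 18993)*(-1/1577) = -218636237/11511*(-1/1577) = 218636237/18152847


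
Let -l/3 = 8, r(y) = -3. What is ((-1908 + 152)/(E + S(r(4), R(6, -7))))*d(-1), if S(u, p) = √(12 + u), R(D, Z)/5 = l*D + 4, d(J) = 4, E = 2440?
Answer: -7024/2443 ≈ -2.8752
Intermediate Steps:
l = -24 (l = -3*8 = -24)
R(D, Z) = 20 - 120*D (R(D, Z) = 5*(-24*D + 4) = 5*(4 - 24*D) = 20 - 120*D)
((-1908 + 152)/(E + S(r(4), R(6, -7))))*d(-1) = ((-1908 + 152)/(2440 + √(12 - 3)))*4 = -1756/(2440 + √9)*4 = -1756/(2440 + 3)*4 = -1756/2443*4 = -7024/2443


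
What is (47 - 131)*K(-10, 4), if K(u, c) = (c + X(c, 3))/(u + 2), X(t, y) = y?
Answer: 147/2 ≈ 73.500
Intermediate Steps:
K(u, c) = (3 + c)/(2 + u) (K(u, c) = (c + 3)/(u + 2) = (3 + c)/(2 + u))
(47 - 131)*K(-10, 4) = (47 - 131)*((3 + 4)/(2 - 10)) = -84*7/(-8) = -(-21)*7/2 = -84*(-7/8) = 147/2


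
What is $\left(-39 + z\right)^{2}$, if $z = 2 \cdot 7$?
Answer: $625$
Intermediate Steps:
$z = 14$
$\left(-39 + z\right)^{2} = \left(-39 + 14\right)^{2} = \left(-25\right)^{2} = 625$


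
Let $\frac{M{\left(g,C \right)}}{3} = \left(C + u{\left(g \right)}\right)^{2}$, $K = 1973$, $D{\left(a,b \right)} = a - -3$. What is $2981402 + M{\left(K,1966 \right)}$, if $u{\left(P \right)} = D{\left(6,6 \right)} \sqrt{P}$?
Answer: $15056309 + 106164 \sqrt{1973} \approx 1.9772 \cdot 10^{7}$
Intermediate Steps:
$D{\left(a,b \right)} = 3 + a$ ($D{\left(a,b \right)} = a + 3 = 3 + a$)
$u{\left(P \right)} = 9 \sqrt{P}$ ($u{\left(P \right)} = \left(3 + 6\right) \sqrt{P} = 9 \sqrt{P}$)
$M{\left(g,C \right)} = 3 \left(C + 9 \sqrt{g}\right)^{2}$
$2981402 + M{\left(K,1966 \right)} = 2981402 + 3 \left(1966 + 9 \sqrt{1973}\right)^{2}$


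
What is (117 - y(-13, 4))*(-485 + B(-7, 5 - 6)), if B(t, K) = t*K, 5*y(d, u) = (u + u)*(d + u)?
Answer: -314046/5 ≈ -62809.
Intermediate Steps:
y(d, u) = 2*u*(d + u)/5 (y(d, u) = ((u + u)*(d + u))/5 = ((2*u)*(d + u))/5 = (2*u*(d + u))/5 = 2*u*(d + u)/5)
B(t, K) = K*t
(117 - y(-13, 4))*(-485 + B(-7, 5 - 6)) = (117 - 2*4*(-13 + 4)/5)*(-485 + (5 - 6)*(-7)) = (117 - 2*4*(-9)/5)*(-485 - 1*(-7)) = (117 - 1*(-72/5))*(-485 + 7) = (117 + 72/5)*(-478) = (657/5)*(-478) = -314046/5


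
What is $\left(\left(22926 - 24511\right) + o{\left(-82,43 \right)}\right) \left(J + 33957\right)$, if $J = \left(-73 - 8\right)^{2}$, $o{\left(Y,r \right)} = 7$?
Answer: $-63937404$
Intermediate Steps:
$J = 6561$ ($J = \left(-81\right)^{2} = 6561$)
$\left(\left(22926 - 24511\right) + o{\left(-82,43 \right)}\right) \left(J + 33957\right) = \left(\left(22926 - 24511\right) + 7\right) \left(6561 + 33957\right) = \left(-1585 + 7\right) 40518 = \left(-1578\right) 40518 = -63937404$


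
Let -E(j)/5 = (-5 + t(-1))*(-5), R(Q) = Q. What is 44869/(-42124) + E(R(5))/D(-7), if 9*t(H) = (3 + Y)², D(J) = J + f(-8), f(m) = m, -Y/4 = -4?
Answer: -67767383/1137348 ≈ -59.584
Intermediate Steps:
Y = 16 (Y = -4*(-4) = 16)
D(J) = -8 + J (D(J) = J - 8 = -8 + J)
t(H) = 361/9 (t(H) = (3 + 16)²/9 = (⅑)*19² = (⅑)*361 = 361/9)
E(j) = 7900/9 (E(j) = -5*(-5 + 361/9)*(-5) = -1580*(-5)/9 = -5*(-1580/9) = 7900/9)
44869/(-42124) + E(R(5))/D(-7) = 44869/(-42124) + 7900/(9*(-8 - 7)) = 44869*(-1/42124) + (7900/9)/(-15) = -44869/42124 + (7900/9)*(-1/15) = -44869/42124 - 1580/27 = -67767383/1137348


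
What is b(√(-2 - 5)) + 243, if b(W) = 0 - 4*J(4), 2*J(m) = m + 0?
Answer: 235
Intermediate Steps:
J(m) = m/2 (J(m) = (m + 0)/2 = m/2)
b(W) = -8 (b(W) = 0 - 2*4 = 0 - 4*2 = 0 - 8 = -8)
b(√(-2 - 5)) + 243 = -8 + 243 = 235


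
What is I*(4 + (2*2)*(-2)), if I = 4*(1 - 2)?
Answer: 16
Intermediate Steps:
I = -4 (I = 4*(-1) = -4)
I*(4 + (2*2)*(-2)) = -4*(4 + (2*2)*(-2)) = -4*(4 + 4*(-2)) = -4*(4 - 8) = -4*(-4) = 16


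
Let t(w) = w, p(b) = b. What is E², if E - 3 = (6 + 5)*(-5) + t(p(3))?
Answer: 2401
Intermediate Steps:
E = -49 (E = 3 + ((6 + 5)*(-5) + 3) = 3 + (11*(-5) + 3) = 3 + (-55 + 3) = 3 - 52 = -49)
E² = (-49)² = 2401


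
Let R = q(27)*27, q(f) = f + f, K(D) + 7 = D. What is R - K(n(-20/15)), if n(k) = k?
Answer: 4399/3 ≈ 1466.3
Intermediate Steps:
K(D) = -7 + D
q(f) = 2*f
R = 1458 (R = (2*27)*27 = 54*27 = 1458)
R - K(n(-20/15)) = 1458 - (-7 - 20/15) = 1458 - (-7 - 20*1/15) = 1458 - (-7 - 4/3) = 1458 - 1*(-25/3) = 1458 + 25/3 = 4399/3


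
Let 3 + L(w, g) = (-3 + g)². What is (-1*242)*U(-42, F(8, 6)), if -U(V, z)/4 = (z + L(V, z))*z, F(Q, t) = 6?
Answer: 69696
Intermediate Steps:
L(w, g) = -3 + (-3 + g)²
U(V, z) = -4*z*(-3 + z + (-3 + z)²) (U(V, z) = -4*(z + (-3 + (-3 + z)²))*z = -4*(-3 + z + (-3 + z)²)*z = -4*z*(-3 + z + (-3 + z)²))
(-1*242)*U(-42, F(8, 6)) = (-1*242)*(4*6*(-6 - 1*6² + 5*6)) = -968*6*(-6 - 1*36 + 30) = -968*6*(-6 - 36 + 30) = -968*6*(-12) = -242*(-288) = 69696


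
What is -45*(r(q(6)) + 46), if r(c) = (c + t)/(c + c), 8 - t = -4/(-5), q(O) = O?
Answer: -4239/2 ≈ -2119.5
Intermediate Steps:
t = 36/5 (t = 8 - (-4)/(-5) = 8 - (-4)*(-1)/5 = 8 - 1*⅘ = 8 - ⅘ = 36/5 ≈ 7.2000)
r(c) = (36/5 + c)/(2*c) (r(c) = (c + 36/5)/(c + c) = (36/5 + c)/((2*c)) = (36/5 + c)*(1/(2*c)) = (36/5 + c)/(2*c))
-45*(r(q(6)) + 46) = -45*((⅒)*(36 + 5*6)/6 + 46) = -45*((⅒)*(⅙)*(36 + 30) + 46) = -45*((⅒)*(⅙)*66 + 46) = -45*(11/10 + 46) = -45*471/10 = -4239/2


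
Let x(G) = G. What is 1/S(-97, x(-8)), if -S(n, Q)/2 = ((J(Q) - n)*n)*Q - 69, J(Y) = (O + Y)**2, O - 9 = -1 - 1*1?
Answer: -1/151958 ≈ -6.5808e-6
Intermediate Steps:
O = 7 (O = 9 + (-1 - 1*1) = 9 + (-1 - 1) = 9 - 2 = 7)
J(Y) = (7 + Y)**2
S(n, Q) = 138 - 2*Q*n*((7 + Q)**2 - n) (S(n, Q) = -2*((((7 + Q)**2 - n)*n)*Q - 69) = -2*((n*((7 + Q)**2 - n))*Q - 69) = -2*(Q*n*((7 + Q)**2 - n) - 69) = -2*(-69 + Q*n*((7 + Q)**2 - n)) = 138 - 2*Q*n*((7 + Q)**2 - n))
1/S(-97, x(-8)) = 1/(138 + 2*(-8)*(-97)**2 - 2*(-8)*(-97)*(7 - 8)**2) = 1/(138 + 2*(-8)*9409 - 2*(-8)*(-97)*(-1)**2) = 1/(138 - 150544 - 2*(-8)*(-97)*1) = 1/(138 - 150544 - 1552) = 1/(-151958) = -1/151958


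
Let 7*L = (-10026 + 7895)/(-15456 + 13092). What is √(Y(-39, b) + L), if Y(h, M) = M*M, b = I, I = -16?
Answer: √17534339403/8274 ≈ 16.004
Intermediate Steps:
b = -16
L = 2131/16548 (L = ((-10026 + 7895)/(-15456 + 13092))/7 = (-2131/(-2364))/7 = (-2131*(-1/2364))/7 = (⅐)*(2131/2364) = 2131/16548 ≈ 0.12878)
Y(h, M) = M²
√(Y(-39, b) + L) = √((-16)² + 2131/16548) = √(256 + 2131/16548) = √(4238419/16548) = √17534339403/8274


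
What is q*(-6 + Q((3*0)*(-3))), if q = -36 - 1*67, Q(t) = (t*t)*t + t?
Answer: 618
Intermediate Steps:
Q(t) = t + t³ (Q(t) = t²*t + t = t³ + t = t + t³)
q = -103 (q = -36 - 67 = -103)
q*(-6 + Q((3*0)*(-3))) = -103*(-6 + ((3*0)*(-3) + ((3*0)*(-3))³)) = -103*(-6 + (0*(-3) + (0*(-3))³)) = -103*(-6 + (0 + 0³)) = -103*(-6 + (0 + 0)) = -103*(-6 + 0) = -103*(-6) = 618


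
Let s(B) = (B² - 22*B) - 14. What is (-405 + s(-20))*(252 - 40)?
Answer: 89252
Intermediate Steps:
s(B) = -14 + B² - 22*B
(-405 + s(-20))*(252 - 40) = (-405 + (-14 + (-20)² - 22*(-20)))*(252 - 40) = (-405 + (-14 + 400 + 440))*212 = (-405 + 826)*212 = 421*212 = 89252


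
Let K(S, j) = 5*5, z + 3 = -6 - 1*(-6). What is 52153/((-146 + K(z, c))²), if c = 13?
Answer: 52153/14641 ≈ 3.5621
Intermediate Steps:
z = -3 (z = -3 + (-6 - 1*(-6)) = -3 + (-6 + 6) = -3 + 0 = -3)
K(S, j) = 25
52153/((-146 + K(z, c))²) = 52153/((-146 + 25)²) = 52153/((-121)²) = 52153/14641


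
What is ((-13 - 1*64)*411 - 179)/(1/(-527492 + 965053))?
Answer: -13925816386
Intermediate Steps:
((-13 - 1*64)*411 - 179)/(1/(-527492 + 965053)) = ((-13 - 64)*411 - 179)/(1/437561) = (-77*411 - 179)/(1/437561) = (-31647 - 179)*437561 = -31826*437561 = -13925816386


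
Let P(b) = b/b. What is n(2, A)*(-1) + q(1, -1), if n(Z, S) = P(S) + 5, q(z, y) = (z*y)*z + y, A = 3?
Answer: -8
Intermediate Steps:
P(b) = 1
q(z, y) = y + y*z² (q(z, y) = (y*z)*z + y = y*z² + y = y + y*z²)
n(Z, S) = 6 (n(Z, S) = 1 + 5 = 6)
n(2, A)*(-1) + q(1, -1) = 6*(-1) - (1 + 1²) = -6 - (1 + 1) = -6 - 1*2 = -6 - 2 = -8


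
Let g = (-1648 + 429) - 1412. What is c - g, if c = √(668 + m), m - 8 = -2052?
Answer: 2631 + 4*I*√86 ≈ 2631.0 + 37.094*I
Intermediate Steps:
m = -2044 (m = 8 - 2052 = -2044)
g = -2631 (g = -1219 - 1412 = -2631)
c = 4*I*√86 (c = √(668 - 2044) = √(-1376) = 4*I*√86 ≈ 37.094*I)
c - g = 4*I*√86 - 1*(-2631) = 4*I*√86 + 2631 = 2631 + 4*I*√86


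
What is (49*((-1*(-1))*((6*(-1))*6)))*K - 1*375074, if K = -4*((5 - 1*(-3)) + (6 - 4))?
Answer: -304514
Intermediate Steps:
K = -40 (K = -4*((5 + 3) + 2) = -4*(8 + 2) = -4*10 = -40)
(49*((-1*(-1))*((6*(-1))*6)))*K - 1*375074 = (49*((-1*(-1))*((6*(-1))*6)))*(-40) - 1*375074 = (49*(1*(-6*6)))*(-40) - 375074 = (49*(1*(-36)))*(-40) - 375074 = (49*(-36))*(-40) - 375074 = -1764*(-40) - 375074 = 70560 - 375074 = -304514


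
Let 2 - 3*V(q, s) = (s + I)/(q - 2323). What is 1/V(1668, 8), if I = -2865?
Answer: -1965/1547 ≈ -1.2702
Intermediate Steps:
V(q, s) = ⅔ - (-2865 + s)/(3*(-2323 + q)) (V(q, s) = ⅔ - (s - 2865)/(3*(q - 2323)) = ⅔ - (-2865 + s)/(3*(-2323 + q)))
1/V(1668, 8) = 1/((-1781 - 1*8 + 2*1668)/(3*(-2323 + 1668))) = 1/((⅓)*(-1781 - 8 + 3336)/(-655)) = 1/((⅓)*(-1/655)*1547) = 1/(-1547/1965) = -1965/1547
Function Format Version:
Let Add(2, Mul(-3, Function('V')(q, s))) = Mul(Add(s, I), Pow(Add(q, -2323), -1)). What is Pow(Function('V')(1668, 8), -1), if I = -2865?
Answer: Rational(-1965, 1547) ≈ -1.2702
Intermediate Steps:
Function('V')(q, s) = Add(Rational(2, 3), Mul(Rational(-1, 3), Pow(Add(-2323, q), -1), Add(-2865, s))) (Function('V')(q, s) = Add(Rational(2, 3), Mul(Rational(-1, 3), Mul(Add(s, -2865), Pow(Add(q, -2323), -1)))) = Add(Rational(2, 3), Mul(Rational(-1, 3), Mul(Add(-2865, s), Pow(Add(-2323, q), -1)))) = Add(Rational(2, 3), Mul(Rational(-1, 3), Mul(Pow(Add(-2323, q), -1), Add(-2865, s)))) = Add(Rational(2, 3), Mul(Rational(-1, 3), Pow(Add(-2323, q), -1), Add(-2865, s))))
Pow(Function('V')(1668, 8), -1) = Pow(Mul(Rational(1, 3), Pow(Add(-2323, 1668), -1), Add(-1781, Mul(-1, 8), Mul(2, 1668))), -1) = Pow(Mul(Rational(1, 3), Pow(-655, -1), Add(-1781, -8, 3336)), -1) = Pow(Mul(Rational(1, 3), Rational(-1, 655), 1547), -1) = Pow(Rational(-1547, 1965), -1) = Rational(-1965, 1547)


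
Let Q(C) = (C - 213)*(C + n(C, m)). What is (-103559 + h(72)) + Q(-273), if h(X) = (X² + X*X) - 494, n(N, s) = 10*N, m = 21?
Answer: 1365773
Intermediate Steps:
h(X) = -494 + 2*X² (h(X) = (X² + X²) - 494 = 2*X² - 494 = -494 + 2*X²)
Q(C) = 11*C*(-213 + C) (Q(C) = (C - 213)*(C + 10*C) = (-213 + C)*(11*C) = 11*C*(-213 + C))
(-103559 + h(72)) + Q(-273) = (-103559 + (-494 + 2*72²)) + 11*(-273)*(-213 - 273) = (-103559 + (-494 + 2*5184)) + 11*(-273)*(-486) = (-103559 + (-494 + 10368)) + 1459458 = (-103559 + 9874) + 1459458 = -93685 + 1459458 = 1365773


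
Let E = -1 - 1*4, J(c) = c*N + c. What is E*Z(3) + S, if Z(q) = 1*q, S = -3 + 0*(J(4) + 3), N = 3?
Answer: -18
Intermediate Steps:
J(c) = 4*c (J(c) = c*3 + c = 3*c + c = 4*c)
S = -3 (S = -3 + 0*(4*4 + 3) = -3 + 0*(16 + 3) = -3 + 0*19 = -3 + 0 = -3)
E = -5 (E = -1 - 4 = -5)
Z(q) = q
E*Z(3) + S = -5*3 - 3 = -15 - 3 = -18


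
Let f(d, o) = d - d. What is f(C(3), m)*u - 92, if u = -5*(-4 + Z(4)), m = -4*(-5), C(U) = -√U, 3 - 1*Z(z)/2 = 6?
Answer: -92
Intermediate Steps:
Z(z) = -6 (Z(z) = 6 - 2*6 = 6 - 12 = -6)
m = 20
u = 50 (u = -5*(-4 - 6) = -5*(-10) = 50)
f(d, o) = 0
f(C(3), m)*u - 92 = 0*50 - 92 = 0 - 92 = -92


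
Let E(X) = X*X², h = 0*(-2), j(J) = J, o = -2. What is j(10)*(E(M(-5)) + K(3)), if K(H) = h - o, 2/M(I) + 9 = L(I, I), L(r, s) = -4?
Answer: 43860/2197 ≈ 19.964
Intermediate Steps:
M(I) = -2/13 (M(I) = 2/(-9 - 4) = 2/(-13) = 2*(-1/13) = -2/13)
h = 0
E(X) = X³
K(H) = 2 (K(H) = 0 - 1*(-2) = 0 + 2 = 2)
j(10)*(E(M(-5)) + K(3)) = 10*((-2/13)³ + 2) = 10*(-8/2197 + 2) = 10*(4386/2197) = 43860/2197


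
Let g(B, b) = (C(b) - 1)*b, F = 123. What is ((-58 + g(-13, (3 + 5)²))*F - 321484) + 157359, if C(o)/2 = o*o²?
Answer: 4127016005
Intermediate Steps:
C(o) = 2*o³ (C(o) = 2*(o*o²) = 2*o³)
g(B, b) = b*(-1 + 2*b³) (g(B, b) = (2*b³ - 1)*b = (-1 + 2*b³)*b = b*(-1 + 2*b³))
((-58 + g(-13, (3 + 5)²))*F - 321484) + 157359 = ((-58 + (-(3 + 5)² + 2*((3 + 5)²)⁴))*123 - 321484) + 157359 = ((-58 + (-1*8² + 2*(8²)⁴))*123 - 321484) + 157359 = ((-58 + (-1*64 + 2*64⁴))*123 - 321484) + 157359 = ((-58 + (-64 + 2*16777216))*123 - 321484) + 157359 = ((-58 + (-64 + 33554432))*123 - 321484) + 157359 = ((-58 + 33554368)*123 - 321484) + 157359 = (33554310*123 - 321484) + 157359 = (4127180130 - 321484) + 157359 = 4126858646 + 157359 = 4127016005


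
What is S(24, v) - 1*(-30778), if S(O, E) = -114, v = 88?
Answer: 30664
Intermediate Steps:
S(24, v) - 1*(-30778) = -114 - 1*(-30778) = -114 + 30778 = 30664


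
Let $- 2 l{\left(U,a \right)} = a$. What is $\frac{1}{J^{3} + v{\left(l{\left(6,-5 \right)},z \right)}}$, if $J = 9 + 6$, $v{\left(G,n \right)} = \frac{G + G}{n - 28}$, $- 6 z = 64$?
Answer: $\frac{116}{391485} \approx 0.00029631$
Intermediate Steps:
$z = - \frac{32}{3}$ ($z = \left(- \frac{1}{6}\right) 64 = - \frac{32}{3} \approx -10.667$)
$l{\left(U,a \right)} = - \frac{a}{2}$
$v{\left(G,n \right)} = \frac{2 G}{-28 + n}$
$J = 15$
$\frac{1}{J^{3} + v{\left(l{\left(6,-5 \right)},z \right)}} = \frac{1}{15^{3} + \frac{2 \left(\left(- \frac{1}{2}\right) \left(-5\right)\right)}{-28 - \frac{32}{3}}} = \frac{1}{3375 + 2 \cdot \frac{5}{2} \frac{1}{- \frac{116}{3}}} = \frac{1}{3375 + 2 \cdot \frac{5}{2} \left(- \frac{3}{116}\right)} = \frac{1}{3375 - \frac{15}{116}} = \frac{1}{\frac{391485}{116}} = \frac{116}{391485}$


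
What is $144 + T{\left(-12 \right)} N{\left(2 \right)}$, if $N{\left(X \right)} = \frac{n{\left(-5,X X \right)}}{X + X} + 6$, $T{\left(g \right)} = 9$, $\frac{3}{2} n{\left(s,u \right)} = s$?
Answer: $\frac{381}{2} \approx 190.5$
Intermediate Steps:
$n{\left(s,u \right)} = \frac{2 s}{3}$
$N{\left(X \right)} = 6 - \frac{5}{3 X}$ ($N{\left(X \right)} = \frac{\frac{2}{3} \left(-5\right)}{X + X} + 6 = \frac{1}{2 X} \left(- \frac{10}{3}\right) + 6 = - \frac{5}{3 X} + 6 = 6 - \frac{5}{3 X}$)
$144 + T{\left(-12 \right)} N{\left(2 \right)} = 144 + 9 \left(6 - \frac{5}{3 \cdot 2}\right) = 144 + 9 \left(6 - \frac{5}{6}\right) = 144 + 9 \cdot \frac{31}{6} = 144 + \frac{93}{2} = \frac{381}{2}$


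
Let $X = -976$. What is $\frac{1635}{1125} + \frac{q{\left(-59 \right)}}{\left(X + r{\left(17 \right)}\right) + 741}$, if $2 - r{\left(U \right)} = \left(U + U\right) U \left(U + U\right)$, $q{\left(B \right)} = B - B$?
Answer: $\frac{109}{75} \approx 1.4533$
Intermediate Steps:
$q{\left(B \right)} = 0$
$r{\left(U \right)} = 2 - 4 U^{3}$ ($r{\left(U \right)} = 2 - \left(U + U\right) U \left(U + U\right) = 2 - 2 U U 2 U = 2 - 2 U 2 U^{2} = 2 - 4 U^{3}$)
$\frac{1635}{1125} + \frac{q{\left(-59 \right)}}{\left(X + r{\left(17 \right)}\right) + 741} = \frac{1635}{1125} + \frac{0}{\left(-976 + \left(2 - 4 \cdot 17^{3}\right)\right) + 741} = 1635 \cdot \frac{1}{1125} + \frac{0}{\left(-976 + \left(2 - 19652\right)\right) + 741} = \frac{109}{75} + \frac{0}{\left(-976 + \left(2 - 19652\right)\right) + 741} = \frac{109}{75} + \frac{0}{\left(-976 - 19650\right) + 741} = \frac{109}{75} + \frac{0}{-20626 + 741} = \frac{109}{75} + \frac{0}{-19885} = \frac{109}{75} + 0 \left(- \frac{1}{19885}\right) = \frac{109}{75} + 0 = \frac{109}{75}$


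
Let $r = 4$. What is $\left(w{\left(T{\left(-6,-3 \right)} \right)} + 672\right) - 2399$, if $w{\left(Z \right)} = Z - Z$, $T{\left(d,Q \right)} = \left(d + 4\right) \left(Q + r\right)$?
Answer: $-1727$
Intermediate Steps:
$T{\left(d,Q \right)} = \left(4 + Q\right) \left(4 + d\right)$ ($T{\left(d,Q \right)} = \left(d + 4\right) \left(Q + 4\right) = \left(4 + d\right) \left(4 + Q\right) = \left(4 + Q\right) \left(4 + d\right)$)
$w{\left(Z \right)} = 0$
$\left(w{\left(T{\left(-6,-3 \right)} \right)} + 672\right) - 2399 = \left(0 + 672\right) - 2399 = 672 - 2399 = -1727$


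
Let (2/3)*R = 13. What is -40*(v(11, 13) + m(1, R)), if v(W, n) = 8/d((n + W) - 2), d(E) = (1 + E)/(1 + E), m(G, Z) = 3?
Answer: -440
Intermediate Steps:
R = 39/2 (R = (3/2)*13 = 39/2 ≈ 19.500)
d(E) = 1
v(W, n) = 8 (v(W, n) = 8/1 = 8*1 = 8)
-40*(v(11, 13) + m(1, R)) = -40*(8 + 3) = -40*11 = -440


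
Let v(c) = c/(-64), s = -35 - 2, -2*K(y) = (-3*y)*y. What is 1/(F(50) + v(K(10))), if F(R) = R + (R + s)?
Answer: 32/1941 ≈ 0.016486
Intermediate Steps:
K(y) = 3*y**2/2 (K(y) = -(-3*y)*y/2 = -(-3)*y**2/2 = 3*y**2/2)
s = -37
v(c) = -c/64 (v(c) = c*(-1/64) = -c/64)
F(R) = -37 + 2*R (F(R) = R + (R - 37) = R + (-37 + R) = -37 + 2*R)
1/(F(50) + v(K(10))) = 1/((-37 + 2*50) - 3*10**2/128) = 1/((-37 + 100) - 3*100/128) = 1/(63 - 1/64*150) = 1/(63 - 75/32) = 1/(1941/32) = 32/1941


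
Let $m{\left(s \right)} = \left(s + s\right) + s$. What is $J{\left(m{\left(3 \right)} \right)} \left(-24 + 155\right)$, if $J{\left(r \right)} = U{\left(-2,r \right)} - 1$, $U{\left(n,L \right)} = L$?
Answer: $1048$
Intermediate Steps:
$m{\left(s \right)} = 3 s$ ($m{\left(s \right)} = 2 s + s = 3 s$)
$J{\left(r \right)} = -1 + r$ ($J{\left(r \right)} = r - 1 = -1 + r$)
$J{\left(m{\left(3 \right)} \right)} \left(-24 + 155\right) = \left(-1 + 3 \cdot 3\right) \left(-24 + 155\right) = \left(-1 + 9\right) 131 = 8 \cdot 131 = 1048$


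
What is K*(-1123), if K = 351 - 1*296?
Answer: -61765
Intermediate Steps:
K = 55 (K = 351 - 296 = 55)
K*(-1123) = 55*(-1123) = -61765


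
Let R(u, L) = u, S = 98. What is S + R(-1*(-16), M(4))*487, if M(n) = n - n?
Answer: 7890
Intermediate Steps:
M(n) = 0
S + R(-1*(-16), M(4))*487 = 98 - 1*(-16)*487 = 98 + 16*487 = 98 + 7792 = 7890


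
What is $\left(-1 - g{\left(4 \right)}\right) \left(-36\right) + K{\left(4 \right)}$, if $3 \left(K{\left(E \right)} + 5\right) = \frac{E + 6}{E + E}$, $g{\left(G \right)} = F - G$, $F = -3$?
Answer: $- \frac{2647}{12} \approx -220.58$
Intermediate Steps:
$g{\left(G \right)} = -3 - G$
$K{\left(E \right)} = -5 + \frac{6 + E}{6 E}$ ($K{\left(E \right)} = -5 + \frac{\left(E + 6\right) \frac{1}{E + E}}{3} = -5 + \frac{\left(6 + E\right) \frac{1}{2 E}}{3} = -5 + \frac{\frac{1}{2} \frac{1}{E} \left(6 + E\right)}{3} = -5 + \frac{6 + E}{6 E}$)
$\left(-1 - g{\left(4 \right)}\right) \left(-36\right) + K{\left(4 \right)} = \left(-1 - \left(-3 - 4\right)\right) \left(-36\right) - \left(\frac{29}{6} - \frac{1}{4}\right) = \left(-1 - \left(-3 - 4\right)\right) \left(-36\right) + \left(- \frac{29}{6} + \frac{1}{4}\right) = \left(-1 - -7\right) \left(-36\right) - \frac{55}{12} = \left(-1 + 7\right) \left(-36\right) - \frac{55}{12} = 6 \left(-36\right) - \frac{55}{12} = -216 - \frac{55}{12} = - \frac{2647}{12}$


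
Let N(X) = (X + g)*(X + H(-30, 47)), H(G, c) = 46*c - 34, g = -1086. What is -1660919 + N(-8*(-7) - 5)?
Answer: -3916184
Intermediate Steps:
H(G, c) = -34 + 46*c
N(X) = (-1086 + X)*(2128 + X) (N(X) = (X - 1086)*(X + (-34 + 46*47)) = (-1086 + X)*(X + (-34 + 2162)) = (-1086 + X)*(X + 2128) = (-1086 + X)*(2128 + X))
-1660919 + N(-8*(-7) - 5) = -1660919 + (-2311008 + (-8*(-7) - 5)² + 1042*(-8*(-7) - 5)) = -1660919 + (-2311008 + (56 - 5)² + 1042*(56 - 5)) = -1660919 + (-2311008 + 51² + 1042*51) = -1660919 + (-2311008 + 2601 + 53142) = -1660919 - 2255265 = -3916184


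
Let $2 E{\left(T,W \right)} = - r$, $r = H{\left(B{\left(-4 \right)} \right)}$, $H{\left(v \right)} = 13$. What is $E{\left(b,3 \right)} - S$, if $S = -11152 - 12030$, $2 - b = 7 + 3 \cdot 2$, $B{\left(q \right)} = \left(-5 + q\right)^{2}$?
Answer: $\frac{46351}{2} \approx 23176.0$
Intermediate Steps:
$r = 13$
$b = -11$ ($b = 2 - \left(7 + 3 \cdot 2\right) = 2 - \left(7 + 6\right) = 2 - 13 = -11$)
$E{\left(T,W \right)} = - \frac{13}{2}$ ($E{\left(T,W \right)} = \frac{\left(-1\right) 13}{2} = \frac{1}{2} \left(-13\right) = - \frac{13}{2}$)
$S = -23182$
$E{\left(b,3 \right)} - S = - \frac{13}{2} - -23182 = - \frac{13}{2} + 23182 = \frac{46351}{2}$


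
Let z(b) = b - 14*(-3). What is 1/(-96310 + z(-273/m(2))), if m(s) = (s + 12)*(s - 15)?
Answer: -2/192533 ≈ -1.0388e-5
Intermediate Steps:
m(s) = (-15 + s)*(12 + s) (m(s) = (12 + s)*(-15 + s) = (-15 + s)*(12 + s))
z(b) = 42 + b (z(b) = b - 1*(-42) = b + 42 = 42 + b)
1/(-96310 + z(-273/m(2))) = 1/(-96310 + (42 - 273/(-180 + 2**2 - 3*2))) = 1/(-96310 + (42 - 273/(-180 + 4 - 6))) = 1/(-96310 + (42 - 273/(-182))) = 1/(-96310 + (42 - 273*(-1/182))) = 1/(-96310 + (42 + 3/2)) = 1/(-96310 + 87/2) = 1/(-192533/2) = -2/192533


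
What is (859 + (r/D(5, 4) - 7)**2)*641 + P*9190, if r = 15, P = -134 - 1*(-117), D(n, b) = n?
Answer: 404645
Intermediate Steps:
P = -17 (P = -134 + 117 = -17)
(859 + (r/D(5, 4) - 7)**2)*641 + P*9190 = (859 + (15/5 - 7)**2)*641 - 17*9190 = (859 + (15*(1/5) - 7)**2)*641 - 156230 = (859 + (3 - 7)**2)*641 - 156230 = (859 + (-4)**2)*641 - 156230 = (859 + 16)*641 - 156230 = 875*641 - 156230 = 560875 - 156230 = 404645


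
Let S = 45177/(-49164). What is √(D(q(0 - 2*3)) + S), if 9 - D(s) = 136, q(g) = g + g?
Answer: I*√8588684495/8194 ≈ 11.31*I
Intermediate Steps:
q(g) = 2*g
S = -15059/16388 (S = 45177*(-1/49164) = -15059/16388 ≈ -0.91890)
D(s) = -127 (D(s) = 9 - 1*136 = 9 - 136 = -127)
√(D(q(0 - 2*3)) + S) = √(-127 - 15059/16388) = √(-2096335/16388) = I*√8588684495/8194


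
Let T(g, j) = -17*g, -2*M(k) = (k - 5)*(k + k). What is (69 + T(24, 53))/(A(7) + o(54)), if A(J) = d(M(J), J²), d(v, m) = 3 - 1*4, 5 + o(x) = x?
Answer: -113/16 ≈ -7.0625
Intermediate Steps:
M(k) = -k*(-5 + k) (M(k) = -(k - 5)*(k + k)/2 = -(-5 + k)*2*k/2 = -k*(-5 + k))
o(x) = -5 + x
d(v, m) = -1 (d(v, m) = 3 - 4 = -1)
A(J) = -1
(69 + T(24, 53))/(A(7) + o(54)) = (69 - 17*24)/(-1 + (-5 + 54)) = (69 - 408)/(-1 + 49) = -339/48 = -339*1/48 = -113/16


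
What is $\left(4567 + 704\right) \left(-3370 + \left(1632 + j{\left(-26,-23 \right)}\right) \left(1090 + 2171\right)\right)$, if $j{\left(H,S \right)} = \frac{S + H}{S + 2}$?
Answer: $28074352761$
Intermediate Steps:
$j{\left(H,S \right)} = \frac{H + S}{2 + S}$
$\left(4567 + 704\right) \left(-3370 + \left(1632 + j{\left(-26,-23 \right)}\right) \left(1090 + 2171\right)\right) = \left(4567 + 704\right) \left(-3370 + \left(1632 + \frac{-26 - 23}{2 - 23}\right) \left(1090 + 2171\right)\right) = 5271 \left(-3370 + \left(1632 + \frac{1}{-21} \left(-49\right)\right) 3261\right) = 5271 \left(-3370 + \left(1632 - - \frac{7}{3}\right) 3261\right) = 5271 \left(-3370 + \left(1632 + \frac{7}{3}\right) 3261\right) = 5271 \left(-3370 + \frac{4903}{3} \cdot 3261\right) = 5271 \left(-3370 + 5329561\right) = 5271 \cdot 5326191 = 28074352761$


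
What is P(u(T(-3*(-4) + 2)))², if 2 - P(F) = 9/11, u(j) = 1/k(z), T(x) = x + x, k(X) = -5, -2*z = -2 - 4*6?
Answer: 169/121 ≈ 1.3967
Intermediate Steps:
z = 13 (z = -(-2 - 4*6)/2 = -(-2 - 24)/2 = -½*(-26) = 13)
T(x) = 2*x
u(j) = -⅕ (u(j) = 1/(-5) = -⅕)
P(F) = 13/11 (P(F) = 2 - 9/11 = 13/11)
P(u(T(-3*(-4) + 2)))² = (13/11)² = 169/121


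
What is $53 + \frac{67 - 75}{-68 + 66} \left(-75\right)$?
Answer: $-247$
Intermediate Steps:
$53 + \frac{67 - 75}{-68 + 66} \left(-75\right) = 53 + - \frac{8}{-2} \left(-75\right) = 53 + \left(-8\right) \left(- \frac{1}{2}\right) \left(-75\right) = 53 + 4 \left(-75\right) = 53 - 300 = -247$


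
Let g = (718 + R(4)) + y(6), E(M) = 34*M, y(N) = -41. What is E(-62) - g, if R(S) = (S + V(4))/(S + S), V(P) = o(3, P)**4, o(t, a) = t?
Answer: -22365/8 ≈ -2795.6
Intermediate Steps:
V(P) = 81 (V(P) = 3**4 = 81)
R(S) = (81 + S)/(2*S) (R(S) = (S + 81)/(S + S) = (81 + S)/((2*S)) = (81 + S)*(1/(2*S)) = (81 + S)/(2*S))
g = 5501/8 (g = (718 + (1/2)*(81 + 4)/4) - 41 = (718 + (1/2)*(1/4)*85) - 41 = (718 + 85/8) - 41 = 5829/8 - 41 = 5501/8 ≈ 687.63)
E(-62) - g = 34*(-62) - 1*5501/8 = -2108 - 5501/8 = -22365/8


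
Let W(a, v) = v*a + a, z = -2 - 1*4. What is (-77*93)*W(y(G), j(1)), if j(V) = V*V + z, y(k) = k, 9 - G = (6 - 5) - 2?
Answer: 286440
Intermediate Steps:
G = 10 (G = 9 - ((6 - 5) - 2) = 9 - (1 - 2) = 9 - 1*(-1) = 9 + 1 = 10)
z = -6 (z = -2 - 4 = -6)
j(V) = -6 + V² (j(V) = V*V - 6 = V² - 6 = -6 + V²)
W(a, v) = a + a*v (W(a, v) = a*v + a = a + a*v)
(-77*93)*W(y(G), j(1)) = (-77*93)*(10*(1 + (-6 + 1²))) = -71610*(1 + (-6 + 1)) = -71610*(1 - 5) = -71610*(-4) = -7161*(-40) = 286440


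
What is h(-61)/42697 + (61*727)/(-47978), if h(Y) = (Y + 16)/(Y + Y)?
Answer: -57750717947/62479758313 ≈ -0.92431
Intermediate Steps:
h(Y) = (16 + Y)/(2*Y) (h(Y) = (16 + Y)/((2*Y)) = (16 + Y)*(1/(2*Y)) = (16 + Y)/(2*Y))
h(-61)/42697 + (61*727)/(-47978) = ((½)*(16 - 61)/(-61))/42697 + (61*727)/(-47978) = ((½)*(-1/61)*(-45))*(1/42697) + 44347*(-1/47978) = (45/122)*(1/42697) - 44347/47978 = 45/5209034 - 44347/47978 = -57750717947/62479758313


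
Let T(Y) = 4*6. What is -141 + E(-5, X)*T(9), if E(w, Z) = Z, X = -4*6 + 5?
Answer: -597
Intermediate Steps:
X = -19 (X = -24 + 5 = -19)
T(Y) = 24
-141 + E(-5, X)*T(9) = -141 - 19*24 = -141 - 456 = -597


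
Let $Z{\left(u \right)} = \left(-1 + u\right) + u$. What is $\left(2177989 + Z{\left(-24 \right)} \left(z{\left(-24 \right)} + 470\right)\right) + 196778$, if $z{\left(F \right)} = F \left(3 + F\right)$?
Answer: $2327041$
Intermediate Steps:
$Z{\left(u \right)} = -1 + 2 u$
$\left(2177989 + Z{\left(-24 \right)} \left(z{\left(-24 \right)} + 470\right)\right) + 196778 = \left(2177989 + \left(-1 + 2 \left(-24\right)\right) \left(- 24 \left(3 - 24\right) + 470\right)\right) + 196778 = \left(2177989 + \left(-1 - 48\right) \left(\left(-24\right) \left(-21\right) + 470\right)\right) + 196778 = \left(2177989 - 49 \left(504 + 470\right)\right) + 196778 = \left(2177989 - 47726\right) + 196778 = 2130263 + 196778 = 2327041$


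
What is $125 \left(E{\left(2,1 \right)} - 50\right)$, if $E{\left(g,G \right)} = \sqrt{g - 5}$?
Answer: $-6250 + 125 i \sqrt{3} \approx -6250.0 + 216.51 i$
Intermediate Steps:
$E{\left(g,G \right)} = \sqrt{-5 + g}$
$125 \left(E{\left(2,1 \right)} - 50\right) = 125 \left(\sqrt{-5 + 2} - 50\right) = 125 \left(\sqrt{-3} - 50\right) = 125 \left(i \sqrt{3} - 50\right) = 125 \left(-50 + i \sqrt{3}\right) = -6250 + 125 i \sqrt{3}$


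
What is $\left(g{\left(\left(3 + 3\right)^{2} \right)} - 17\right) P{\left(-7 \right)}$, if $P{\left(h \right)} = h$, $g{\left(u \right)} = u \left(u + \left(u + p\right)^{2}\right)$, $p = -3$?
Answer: $-283381$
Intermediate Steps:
$g{\left(u \right)} = u \left(u + \left(-3 + u\right)^{2}\right)$ ($g{\left(u \right)} = u \left(u + \left(u - 3\right)^{2}\right) = u \left(u + \left(-3 + u\right)^{2}\right)$)
$\left(g{\left(\left(3 + 3\right)^{2} \right)} - 17\right) P{\left(-7 \right)} = \left(\left(3 + 3\right)^{2} \left(\left(3 + 3\right)^{2} + \left(-3 + \left(3 + 3\right)^{2}\right)^{2}\right) - 17\right) \left(-7\right) = \left(6^{2} \left(6^{2} + \left(-3 + 6^{2}\right)^{2}\right) - 17\right) \left(-7\right) = \left(36 \left(36 + \left(-3 + 36\right)^{2}\right) - 17\right) \left(-7\right) = \left(36 \left(36 + 33^{2}\right) - 17\right) \left(-7\right) = \left(36 \left(36 + 1089\right) - 17\right) \left(-7\right) = \left(36 \cdot 1125 - 17\right) \left(-7\right) = \left(40500 - 17\right) \left(-7\right) = 40483 \left(-7\right) = -283381$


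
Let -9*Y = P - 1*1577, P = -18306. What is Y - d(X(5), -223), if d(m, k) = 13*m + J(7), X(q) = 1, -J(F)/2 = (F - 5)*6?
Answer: 19982/9 ≈ 2220.2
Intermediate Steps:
J(F) = 60 - 12*F (J(F) = -2*(F - 5)*6 = -2*(-5 + F)*6 = -2*(-30 + 6*F) = 60 - 12*F)
d(m, k) = -24 + 13*m (d(m, k) = 13*m + (60 - 12*7) = 13*m + (60 - 84) = 13*m - 24 = -24 + 13*m)
Y = 19883/9 (Y = -(-18306 - 1*1577)/9 = -(-18306 - 1577)/9 = -⅑*(-19883) = 19883/9 ≈ 2209.2)
Y - d(X(5), -223) = 19883/9 - (-24 + 13*1) = 19883/9 - (-24 + 13) = 19883/9 - 1*(-11) = 19883/9 + 11 = 19982/9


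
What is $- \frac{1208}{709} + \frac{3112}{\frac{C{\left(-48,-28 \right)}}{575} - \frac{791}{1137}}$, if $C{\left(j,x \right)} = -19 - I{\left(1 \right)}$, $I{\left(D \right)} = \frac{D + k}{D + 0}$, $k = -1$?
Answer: $- \frac{360767478806}{84446863} \approx -4272.1$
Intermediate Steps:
$I{\left(D \right)} = \frac{-1 + D}{D}$ ($I{\left(D \right)} = \frac{D - 1}{D + 0} = \frac{-1 + D}{D}$)
$C{\left(j,x \right)} = -19$ ($C{\left(j,x \right)} = -19 - \frac{-1 + 1}{1} = -19 - 1 \cdot 0 = -19 - 0 = -19 + 0 = -19$)
$- \frac{1208}{709} + \frac{3112}{\frac{C{\left(-48,-28 \right)}}{575} - \frac{791}{1137}} = - \frac{1208}{709} + \frac{3112}{- \frac{19}{575} - \frac{791}{1137}} = - \frac{1208}{709} + \frac{3112}{- \frac{476428}{653775}} = - \frac{1208}{709} + 3112 \left(- \frac{653775}{476428}\right) = - \frac{1208}{709} - \frac{508636950}{119107} = - \frac{360767478806}{84446863}$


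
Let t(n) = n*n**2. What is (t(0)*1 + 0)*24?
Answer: 0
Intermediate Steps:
t(n) = n**3
(t(0)*1 + 0)*24 = (0**3*1 + 0)*24 = (0*1 + 0)*24 = (0 + 0)*24 = 0*24 = 0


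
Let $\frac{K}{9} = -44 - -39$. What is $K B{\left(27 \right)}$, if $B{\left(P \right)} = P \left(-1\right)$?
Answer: $1215$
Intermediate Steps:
$B{\left(P \right)} = - P$
$K = -45$ ($K = 9 \left(-44 - -39\right) = 9 \left(-44 + 39\right) = 9 \left(-5\right) = -45$)
$K B{\left(27 \right)} = - 45 \left(\left(-1\right) 27\right) = \left(-45\right) \left(-27\right) = 1215$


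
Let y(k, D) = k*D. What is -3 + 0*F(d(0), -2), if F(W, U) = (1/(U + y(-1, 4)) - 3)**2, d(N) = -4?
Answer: -3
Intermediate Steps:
y(k, D) = D*k
F(W, U) = (-3 + 1/(-4 + U))**2 (F(W, U) = (1/(U + 4*(-1)) - 3)**2 = (1/(U - 4) - 3)**2 = (1/(-4 + U) - 3)**2 = (-3 + 1/(-4 + U))**2)
-3 + 0*F(d(0), -2) = -3 + 0*((-13 + 3*(-2))**2/(-4 - 2)**2) = -3 + 0*((-13 - 6)**2/(-6)**2) = -3 + 0*((-19)**2*(1/36)) = -3 + 0*(361*(1/36)) = -3 + 0*(361/36) = -3 + 0 = -3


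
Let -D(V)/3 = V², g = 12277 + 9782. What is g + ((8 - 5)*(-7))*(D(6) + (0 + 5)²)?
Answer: 23802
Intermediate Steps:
g = 22059
D(V) = -3*V²
g + ((8 - 5)*(-7))*(D(6) + (0 + 5)²) = 22059 + ((8 - 5)*(-7))*(-3*6² + (0 + 5)²) = 22059 + (3*(-7))*(-3*36 + 5²) = 22059 - 21*(-108 + 25) = 22059 - 21*(-83) = 22059 + 1743 = 23802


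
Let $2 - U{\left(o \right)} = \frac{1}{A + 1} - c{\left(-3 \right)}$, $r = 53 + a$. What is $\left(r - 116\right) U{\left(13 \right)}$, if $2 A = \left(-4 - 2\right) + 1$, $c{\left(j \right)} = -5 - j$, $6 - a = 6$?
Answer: $-42$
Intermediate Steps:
$a = 0$ ($a = 6 - 6 = 0$)
$A = - \frac{5}{2}$ ($A = \frac{\left(-4 - 2\right) + 1}{2} = \frac{-6 + 1}{2} = \frac{1}{2} \left(-5\right) = - \frac{5}{2} \approx -2.5$)
$r = 53$ ($r = 53 + 0 = 53$)
$U{\left(o \right)} = \frac{2}{3}$ ($U{\left(o \right)} = 2 - \left(\frac{1}{- \frac{5}{2} + 1} - \left(-5 - -3\right)\right) = 2 - \left(\frac{1}{- \frac{3}{2}} - \left(-5 + 3\right)\right) = 2 - \left(- \frac{2}{3} - -2\right) = 2 - \left(- \frac{2}{3} + 2\right) = 2 - \frac{4}{3} = \frac{2}{3}$)
$\left(r - 116\right) U{\left(13 \right)} = \left(53 - 116\right) \frac{2}{3} = \left(-63\right) \frac{2}{3} = -42$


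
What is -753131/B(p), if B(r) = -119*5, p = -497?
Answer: 753131/595 ≈ 1265.8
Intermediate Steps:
B(r) = -595
-753131/B(p) = -753131/(-595) = -753131*(-1/595) = 753131/595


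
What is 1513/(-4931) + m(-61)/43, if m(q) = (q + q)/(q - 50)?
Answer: -6619967/23535663 ≈ -0.28127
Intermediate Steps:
m(q) = 2*q/(-50 + q) (m(q) = (2*q)/(-50 + q) = 2*q/(-50 + q))
1513/(-4931) + m(-61)/43 = 1513/(-4931) + (2*(-61)/(-50 - 61))/43 = 1513*(-1/4931) + (2*(-61)/(-111))*(1/43) = -1513/4931 + (2*(-61)*(-1/111))*(1/43) = -1513/4931 + (122/111)*(1/43) = -1513/4931 + 122/4773 = -6619967/23535663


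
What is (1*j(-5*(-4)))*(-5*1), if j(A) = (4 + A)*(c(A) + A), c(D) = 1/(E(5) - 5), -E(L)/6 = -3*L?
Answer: -40824/17 ≈ -2401.4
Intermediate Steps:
E(L) = 18*L (E(L) = -(-18)*L = 18*L)
c(D) = 1/85 (c(D) = 1/(18*5 - 5) = 1/(90 - 5) = 1/85)
j(A) = (4 + A)*(1/85 + A)
(1*j(-5*(-4)))*(-5*1) = (1*(4/85 + (-5*(-4))**2 + 341*(-5*(-4))/85))*(-5*1) = (1*(4/85 + 20**2 + (341/85)*20))*(-5) = (1*(4/85 + 400 + 1364/17))*(-5) = (1*(40824/85))*(-5) = (40824/85)*(-5) = -40824/17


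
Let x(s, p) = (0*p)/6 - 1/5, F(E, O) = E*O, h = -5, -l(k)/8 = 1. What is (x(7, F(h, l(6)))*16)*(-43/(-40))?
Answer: -86/25 ≈ -3.4400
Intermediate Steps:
l(k) = -8 (l(k) = -8*1 = -8)
x(s, p) = -1/5 (x(s, p) = 0*(1/6) - 1*1/5 = 0 - 1/5 = -1/5)
(x(7, F(h, l(6)))*16)*(-43/(-40)) = (-1/5*16)*(-43/(-40)) = -(-688)*(-1)/(5*40) = -16/5*43/40 = -86/25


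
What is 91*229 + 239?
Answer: 21078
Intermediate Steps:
91*229 + 239 = 20839 + 239 = 21078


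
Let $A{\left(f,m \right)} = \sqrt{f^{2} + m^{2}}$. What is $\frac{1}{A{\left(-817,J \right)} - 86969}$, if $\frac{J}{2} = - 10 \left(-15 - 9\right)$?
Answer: $- \frac{86969}{7562709072} - \frac{\sqrt{897889}}{7562709072} \approx -1.1625 \cdot 10^{-5}$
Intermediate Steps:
$J = 480$ ($J = 2 \left(- 10 \left(-15 - 9\right)\right) = 2 \left(\left(-10\right) \left(-24\right)\right) = 2 \cdot 240 = 480$)
$\frac{1}{A{\left(-817,J \right)} - 86969} = \frac{1}{\sqrt{\left(-817\right)^{2} + 480^{2}} - 86969} = \frac{1}{\sqrt{667489 + 230400} - 86969} = \frac{1}{\sqrt{897889} - 86969} = \frac{1}{-86969 + \sqrt{897889}}$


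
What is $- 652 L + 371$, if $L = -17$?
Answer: $11455$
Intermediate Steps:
$- 652 L + 371 = \left(-652\right) \left(-17\right) + 371 = 11084 + 371 = 11455$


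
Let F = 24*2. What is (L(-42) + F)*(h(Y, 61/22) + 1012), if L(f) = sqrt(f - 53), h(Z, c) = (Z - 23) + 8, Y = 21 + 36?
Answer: 50592 + 1054*I*sqrt(95) ≈ 50592.0 + 10273.0*I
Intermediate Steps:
F = 48
Y = 57
h(Z, c) = -15 + Z (h(Z, c) = (-23 + Z) + 8 = -15 + Z)
L(f) = sqrt(-53 + f)
(L(-42) + F)*(h(Y, 61/22) + 1012) = (sqrt(-53 - 42) + 48)*((-15 + 57) + 1012) = (sqrt(-95) + 48)*(42 + 1012) = (I*sqrt(95) + 48)*1054 = (48 + I*sqrt(95))*1054 = 50592 + 1054*I*sqrt(95)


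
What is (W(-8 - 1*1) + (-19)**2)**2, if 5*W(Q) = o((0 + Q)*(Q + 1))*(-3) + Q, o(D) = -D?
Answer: 4048144/25 ≈ 1.6193e+5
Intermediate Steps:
W(Q) = Q/5 + 3*Q*(1 + Q)/5 (W(Q) = (-(0 + Q)*(Q + 1)*(-3) + Q)/5 = (-Q*(1 + Q)*(-3) + Q)/5 = (3*Q*(1 + Q) + Q)/5 = (Q + 3*Q*(1 + Q))/5 = Q/5 + 3*Q*(1 + Q)/5)
(W(-8 - 1*1) + (-19)**2)**2 = ((-8 - 1*1)*(4 + 3*(-8 - 1*1))/5 + (-19)**2)**2 = ((-8 - 1)*(4 + 3*(-8 - 1))/5 + 361)**2 = ((1/5)*(-9)*(4 + 3*(-9)) + 361)**2 = ((1/5)*(-9)*(4 - 27) + 361)**2 = ((1/5)*(-9)*(-23) + 361)**2 = (207/5 + 361)**2 = (2012/5)**2 = 4048144/25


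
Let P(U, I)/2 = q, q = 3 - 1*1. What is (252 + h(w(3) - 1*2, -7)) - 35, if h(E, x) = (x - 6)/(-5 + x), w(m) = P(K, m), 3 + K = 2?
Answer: 2617/12 ≈ 218.08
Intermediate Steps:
K = -1 (K = -3 + 2 = -1)
q = 2 (q = 3 - 1 = 2)
P(U, I) = 4 (P(U, I) = 2*2 = 4)
w(m) = 4
h(E, x) = (-6 + x)/(-5 + x)
(252 + h(w(3) - 1*2, -7)) - 35 = (252 + (-6 - 7)/(-5 - 7)) - 35 = (252 - 13/(-12)) - 35 = (252 - 1/12*(-13)) - 35 = (252 + 13/12) - 35 = 3037/12 - 35 = 2617/12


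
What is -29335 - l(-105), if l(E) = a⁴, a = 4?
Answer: -29591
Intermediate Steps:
l(E) = 256 (l(E) = 4⁴ = 256)
-29335 - l(-105) = -29335 - 1*256 = -29335 - 256 = -29591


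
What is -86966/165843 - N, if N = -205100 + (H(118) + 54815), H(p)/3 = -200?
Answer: 25023134089/165843 ≈ 1.5088e+5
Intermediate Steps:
H(p) = -600 (H(p) = 3*(-200) = -600)
N = -150885 (N = -205100 + (-600 + 54815) = -205100 + 54215 = -150885)
-86966/165843 - N = -86966/165843 - 1*(-150885) = -86966*1/165843 + 150885 = -86966/165843 + 150885 = 25023134089/165843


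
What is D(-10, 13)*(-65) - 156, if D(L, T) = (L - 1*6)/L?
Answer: -260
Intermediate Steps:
D(L, T) = (-6 + L)/L (D(L, T) = (L - 6)/L = (-6 + L)/L)
D(-10, 13)*(-65) - 156 = ((-6 - 10)/(-10))*(-65) - 156 = -1/10*(-16)*(-65) - 156 = (8/5)*(-65) - 156 = -104 - 156 = -260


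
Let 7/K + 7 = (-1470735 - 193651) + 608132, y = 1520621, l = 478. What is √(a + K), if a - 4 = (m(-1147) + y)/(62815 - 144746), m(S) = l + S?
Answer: 5*I*√4359234695367861295311/86540519991 ≈ 3.8147*I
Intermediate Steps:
m(S) = 478 + S
K = -7/1056261 (K = 7/(-7 + ((-1470735 - 193651) + 608132)) = 7/(-7 + (-1664386 + 608132)) = 7/(-7 - 1056254) = 7/(-1056261) = 7*(-1/1056261) = -7/1056261 ≈ -6.6271e-6)
a = -1192228/81931 (a = 4 + ((478 - 1147) + 1520621)/(62815 - 144746) = 4 + (-669 + 1520621)/(-81931) = 4 + 1519952*(-1/81931) = 4 - 1519952/81931 = -1192228/81931 ≈ -14.552)
√(a + K) = √(-1192228/81931 - 7/1056261) = √(-1259304513025/86540519991) = 5*I*√4359234695367861295311/86540519991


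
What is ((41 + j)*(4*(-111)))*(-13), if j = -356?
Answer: -1818180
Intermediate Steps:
((41 + j)*(4*(-111)))*(-13) = ((41 - 356)*(4*(-111)))*(-13) = -315*(-444)*(-13) = 139860*(-13) = -1818180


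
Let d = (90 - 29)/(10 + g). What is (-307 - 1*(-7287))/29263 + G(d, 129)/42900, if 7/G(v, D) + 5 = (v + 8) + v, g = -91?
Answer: 929463439/3894905300 ≈ 0.23864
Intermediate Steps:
d = -61/81 (d = (90 - 29)/(10 - 91) = 61/(-81) = 61*(-1/81) = -61/81 ≈ -0.75309)
G(v, D) = 7/(3 + 2*v) (G(v, D) = 7/(-5 + ((v + 8) + v)) = 7/(-5 + ((8 + v) + v)) = 7/(-5 + (8 + 2*v)) = 7/(3 + 2*v))
(-307 - 1*(-7287))/29263 + G(d, 129)/42900 = (-307 - 1*(-7287))/29263 + (7/(3 + 2*(-61/81)))/42900 = (-307 + 7287)*(1/29263) + (7/(3 - 122/81))*(1/42900) = 6980*(1/29263) + (7/(121/81))*(1/42900) = 6980/29263 + (7*(81/121))*(1/42900) = 6980/29263 + (567/121)*(1/42900) = 6980/29263 + 189/1730300 = 929463439/3894905300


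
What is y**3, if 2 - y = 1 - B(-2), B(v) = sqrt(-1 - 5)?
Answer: (1 + I*sqrt(6))**3 ≈ -17.0 - 7.3485*I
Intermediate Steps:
B(v) = I*sqrt(6) (B(v) = sqrt(-6) = I*sqrt(6))
y = 1 + I*sqrt(6) (y = 2 - (1 - I*sqrt(6)) = 2 + (-1 + I*sqrt(6)) = 1 + I*sqrt(6) ≈ 1.0 + 2.4495*I)
y**3 = (1 + I*sqrt(6))**3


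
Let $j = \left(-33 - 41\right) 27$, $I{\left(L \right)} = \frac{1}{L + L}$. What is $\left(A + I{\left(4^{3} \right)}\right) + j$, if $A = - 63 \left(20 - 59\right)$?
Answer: $\frac{58753}{128} \approx 459.01$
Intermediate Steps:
$I{\left(L \right)} = \frac{1}{2 L}$
$A = 2457$ ($A = \left(-63\right) \left(-39\right) = 2457$)
$j = -1998$ ($j = \left(-74\right) 27 = -1998$)
$\left(A + I{\left(4^{3} \right)}\right) + j = \left(2457 + \frac{1}{2 \cdot 4^{3}}\right) - 1998 = \left(2457 + \frac{1}{2 \cdot 64}\right) - 1998 = \left(2457 + \frac{1}{2} \cdot \frac{1}{64}\right) - 1998 = \left(2457 + \frac{1}{128}\right) - 1998 = \frac{314497}{128} - 1998 = \frac{58753}{128}$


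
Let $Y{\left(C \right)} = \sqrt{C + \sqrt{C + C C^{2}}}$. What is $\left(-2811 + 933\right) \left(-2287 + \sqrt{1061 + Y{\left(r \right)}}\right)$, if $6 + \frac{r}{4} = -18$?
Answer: $4294986 - 1878 \sqrt{1061 + 2 \sqrt{-24 + i \sqrt{55302}}} \approx 4.2332 \cdot 10^{6} - 651.52 i$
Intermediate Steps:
$r = -96$ ($r = -24 + 4 \left(-18\right) = -24 - 72 = -96$)
$Y{\left(C \right)} = \sqrt{C + \sqrt{C + C^{3}}}$
$\left(-2811 + 933\right) \left(-2287 + \sqrt{1061 + Y{\left(r \right)}}\right) = \left(-2811 + 933\right) \left(-2287 + \sqrt{1061 + \sqrt{-96 + \sqrt{-96 + \left(-96\right)^{3}}}}\right) = - 1878 \left(-2287 + \sqrt{1061 + \sqrt{-96 + \sqrt{-96 - 884736}}}\right) = - 1878 \left(-2287 + \sqrt{1061 + \sqrt{-96 + \sqrt{-884832}}}\right) = - 1878 \left(-2287 + \sqrt{1061 + \sqrt{-96 + 4 i \sqrt{55302}}}\right) = 4294986 - 1878 \sqrt{1061 + \sqrt{-96 + 4 i \sqrt{55302}}}$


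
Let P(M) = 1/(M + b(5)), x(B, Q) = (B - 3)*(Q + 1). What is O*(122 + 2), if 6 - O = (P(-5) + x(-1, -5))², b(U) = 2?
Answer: -267220/9 ≈ -29691.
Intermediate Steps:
x(B, Q) = (1 + Q)*(-3 + B) (x(B, Q) = (-3 + B)*(1 + Q) = (1 + Q)*(-3 + B))
P(M) = 1/(2 + M) (P(M) = 1/(M + 2) = 1/(2 + M))
O = -2155/9 (O = 6 - (1/(2 - 5) + (-3 - 1 - 3*(-5) - 1*(-5)))² = 6 - (1/(-3) + (-3 - 1 + 15 + 5))² = 6 - (-⅓ + 16)² = 6 - (47/3)² = 6 - 1*2209/9 = 6 - 2209/9 = -2155/9 ≈ -239.44)
O*(122 + 2) = -2155*(122 + 2)/9 = -2155/9*124 = -267220/9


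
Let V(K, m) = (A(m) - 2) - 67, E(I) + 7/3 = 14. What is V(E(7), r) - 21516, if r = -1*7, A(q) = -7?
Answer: -21592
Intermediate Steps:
E(I) = 35/3 (E(I) = -7/3 + 14 = 35/3)
r = -7
V(K, m) = -76 (V(K, m) = (-7 - 2) - 67 = -9 - 67 = -76)
V(E(7), r) - 21516 = -76 - 21516 = -21592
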